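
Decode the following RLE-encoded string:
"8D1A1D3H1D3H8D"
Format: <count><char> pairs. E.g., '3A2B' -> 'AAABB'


Expanding each <count><char> pair:
  8D -> 'DDDDDDDD'
  1A -> 'A'
  1D -> 'D'
  3H -> 'HHH'
  1D -> 'D'
  3H -> 'HHH'
  8D -> 'DDDDDDDD'

Decoded = DDDDDDDDADHHHDHHHDDDDDDDD


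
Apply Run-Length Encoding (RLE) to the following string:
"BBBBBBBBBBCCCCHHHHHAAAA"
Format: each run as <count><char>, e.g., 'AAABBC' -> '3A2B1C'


Scanning runs left to right:
  i=0: run of 'B' x 10 -> '10B'
  i=10: run of 'C' x 4 -> '4C'
  i=14: run of 'H' x 5 -> '5H'
  i=19: run of 'A' x 4 -> '4A'

RLE = 10B4C5H4A


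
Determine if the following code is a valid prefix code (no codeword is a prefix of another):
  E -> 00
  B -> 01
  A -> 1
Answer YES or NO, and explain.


Checking each pair (does one codeword prefix another?):
  E='00' vs B='01': no prefix
  E='00' vs A='1': no prefix
  B='01' vs E='00': no prefix
  B='01' vs A='1': no prefix
  A='1' vs E='00': no prefix
  A='1' vs B='01': no prefix
No violation found over all pairs.

YES -- this is a valid prefix code. No codeword is a prefix of any other codeword.


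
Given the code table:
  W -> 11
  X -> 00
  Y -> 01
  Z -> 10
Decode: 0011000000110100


Decoding:
00 -> X
11 -> W
00 -> X
00 -> X
00 -> X
11 -> W
01 -> Y
00 -> X


Result: XWXXXWYX


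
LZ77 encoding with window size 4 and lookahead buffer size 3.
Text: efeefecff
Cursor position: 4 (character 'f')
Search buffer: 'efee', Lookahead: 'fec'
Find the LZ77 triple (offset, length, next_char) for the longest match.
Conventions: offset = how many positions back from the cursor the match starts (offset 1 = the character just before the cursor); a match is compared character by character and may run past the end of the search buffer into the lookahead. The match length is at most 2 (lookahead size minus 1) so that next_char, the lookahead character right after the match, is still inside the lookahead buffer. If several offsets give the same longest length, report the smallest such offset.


Try each offset into the search buffer:
  offset=1 (pos 3, char 'e'): match length 0
  offset=2 (pos 2, char 'e'): match length 0
  offset=3 (pos 1, char 'f'): match length 2
  offset=4 (pos 0, char 'e'): match length 0
Longest match has length 2 at offset 3.
next_char = character at position 4 + 2 = 6 -> 'c'

Best match: offset=3, length=2 (matching 'fe' starting at position 1)
LZ77 triple: (3, 2, 'c')


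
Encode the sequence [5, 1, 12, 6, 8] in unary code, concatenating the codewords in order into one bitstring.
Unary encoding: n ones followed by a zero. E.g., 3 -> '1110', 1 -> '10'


Encode each number as n ones followed by a terminating 0:
  5 -> 111110 (6 bits)
  1 -> 10 (2 bits)
  12 -> 1111111111110 (13 bits)
  6 -> 1111110 (7 bits)
  8 -> 111111110 (9 bits)
Total length = 6 + 2 + 13 + 7 + 9 = 37 bits.

Unary([5, 1, 12, 6, 8]) = 1111101011111111111101111110111111110 (37 bits)


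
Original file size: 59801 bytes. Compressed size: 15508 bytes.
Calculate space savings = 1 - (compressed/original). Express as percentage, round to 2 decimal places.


ratio = compressed/original = 15508/59801 = 0.259327
savings = 1 - ratio = 1 - 0.259327 = 0.740673
as a percentage: 0.740673 * 100 = 74.07%

Space savings = 1 - 15508/59801 = 74.07%


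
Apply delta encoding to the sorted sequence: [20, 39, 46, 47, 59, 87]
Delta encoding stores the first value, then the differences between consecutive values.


First value: 20
Deltas:
  39 - 20 = 19
  46 - 39 = 7
  47 - 46 = 1
  59 - 47 = 12
  87 - 59 = 28


Delta encoded: [20, 19, 7, 1, 12, 28]


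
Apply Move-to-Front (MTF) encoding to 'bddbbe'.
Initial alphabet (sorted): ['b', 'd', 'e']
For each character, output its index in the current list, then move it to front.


MTF encoding:
'b': index 0 in ['b', 'd', 'e'] -> ['b', 'd', 'e']
'd': index 1 in ['b', 'd', 'e'] -> ['d', 'b', 'e']
'd': index 0 in ['d', 'b', 'e'] -> ['d', 'b', 'e']
'b': index 1 in ['d', 'b', 'e'] -> ['b', 'd', 'e']
'b': index 0 in ['b', 'd', 'e'] -> ['b', 'd', 'e']
'e': index 2 in ['b', 'd', 'e'] -> ['e', 'b', 'd']


Output: [0, 1, 0, 1, 0, 2]


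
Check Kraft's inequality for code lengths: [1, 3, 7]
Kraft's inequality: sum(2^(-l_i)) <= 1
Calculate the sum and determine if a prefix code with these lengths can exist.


Sum = 2^(-1) + 2^(-3) + 2^(-7)
    = 0.5 + 0.125 + 0.0078125
    = 81/128 = 0.6328125
Since 0.6328125 <= 1, Kraft's inequality IS satisfied.
A prefix code with these lengths CAN exist.

Kraft sum = 0.6328125. Satisfied.


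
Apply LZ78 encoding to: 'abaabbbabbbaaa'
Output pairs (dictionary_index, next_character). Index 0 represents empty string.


LZ78 encoding steps:
Dictionary: {0: ''}
Step 1: w='' (idx 0), next='a' -> output (0, 'a'), add 'a' as idx 1
Step 2: w='' (idx 0), next='b' -> output (0, 'b'), add 'b' as idx 2
Step 3: w='a' (idx 1), next='a' -> output (1, 'a'), add 'aa' as idx 3
Step 4: w='b' (idx 2), next='b' -> output (2, 'b'), add 'bb' as idx 4
Step 5: w='b' (idx 2), next='a' -> output (2, 'a'), add 'ba' as idx 5
Step 6: w='bb' (idx 4), next='b' -> output (4, 'b'), add 'bbb' as idx 6
Step 7: w='aa' (idx 3), next='a' -> output (3, 'a'), add 'aaa' as idx 7


Encoded: [(0, 'a'), (0, 'b'), (1, 'a'), (2, 'b'), (2, 'a'), (4, 'b'), (3, 'a')]


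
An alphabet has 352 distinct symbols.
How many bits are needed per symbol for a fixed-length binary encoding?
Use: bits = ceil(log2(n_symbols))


log2(352) = 8.4594
Bracket: 2^8 = 256 < 352 <= 2^9 = 512
So ceil(log2(352)) = 9

bits = ceil(log2(352)) = ceil(8.4594) = 9 bits


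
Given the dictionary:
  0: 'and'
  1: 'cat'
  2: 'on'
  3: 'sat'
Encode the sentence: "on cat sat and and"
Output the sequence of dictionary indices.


Look up each word in the dictionary:
  'on' -> 2
  'cat' -> 1
  'sat' -> 3
  'and' -> 0
  'and' -> 0

Encoded: [2, 1, 3, 0, 0]


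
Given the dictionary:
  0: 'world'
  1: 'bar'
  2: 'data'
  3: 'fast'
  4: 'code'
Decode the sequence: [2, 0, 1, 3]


Look up each index in the dictionary:
  2 -> 'data'
  0 -> 'world'
  1 -> 'bar'
  3 -> 'fast'

Decoded: "data world bar fast"


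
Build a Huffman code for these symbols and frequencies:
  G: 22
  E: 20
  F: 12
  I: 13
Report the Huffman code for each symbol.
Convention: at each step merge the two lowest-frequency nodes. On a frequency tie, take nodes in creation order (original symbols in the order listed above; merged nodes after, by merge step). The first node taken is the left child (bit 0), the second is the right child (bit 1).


Huffman tree construction:
Step 1: Merge F(12) + I(13) = 25
Step 2: Merge E(20) + G(22) = 42
Step 3: Merge (F+I)(25) + (E+G)(42) = 67
Read each symbol's code off the tree from the root (left child = 0, right child = 1).

Codes:
  G: 11 (length 2)
  E: 10 (length 2)
  F: 00 (length 2)
  I: 01 (length 2)
Average code length: 134/67 = 2.0000 bits/symbol


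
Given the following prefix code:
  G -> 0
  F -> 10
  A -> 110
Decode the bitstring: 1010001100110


Decoding step by step:
Bits 10 -> F
Bits 10 -> F
Bits 0 -> G
Bits 0 -> G
Bits 110 -> A
Bits 0 -> G
Bits 110 -> A


Decoded message: FFGGAGA


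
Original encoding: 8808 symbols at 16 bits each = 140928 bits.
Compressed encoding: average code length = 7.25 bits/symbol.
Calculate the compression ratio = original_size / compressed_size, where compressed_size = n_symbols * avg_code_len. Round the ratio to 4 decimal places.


original_size = n_symbols * orig_bits = 8808 * 16 = 140928 bits
compressed_size = n_symbols * avg_code_len = 8808 * 7.25 = 63858.0 bits
ratio = original_size / compressed_size = 140928 / 63858.0 = 2.2069

Compression ratio = 2.2069


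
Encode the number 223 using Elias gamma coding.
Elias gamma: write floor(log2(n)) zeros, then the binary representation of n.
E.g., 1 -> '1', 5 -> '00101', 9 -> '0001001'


num_bits = floor(log2(223)) + 1 = 8
leading_zeros = num_bits - 1 = 7
binary(223) = 11011111

Elias gamma(223) = '0000000' + '11011111' = 000000011011111 (15 bits)


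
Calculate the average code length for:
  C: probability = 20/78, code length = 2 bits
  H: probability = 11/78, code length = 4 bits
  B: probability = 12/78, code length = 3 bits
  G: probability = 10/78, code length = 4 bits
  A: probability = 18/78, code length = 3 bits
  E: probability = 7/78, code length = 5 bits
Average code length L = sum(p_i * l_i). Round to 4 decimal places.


Weighted contributions p_i * l_i:
  C: (20/78) * 2 = 40/78
  H: (11/78) * 4 = 44/78
  B: (12/78) * 3 = 36/78
  G: (10/78) * 4 = 40/78
  A: (18/78) * 3 = 54/78
  E: (7/78) * 5 = 35/78
Sum = (40 + 44 + 36 + 40 + 54 + 35)/78 = 249/78

L = 249/78 = 3.1923 bits/symbol


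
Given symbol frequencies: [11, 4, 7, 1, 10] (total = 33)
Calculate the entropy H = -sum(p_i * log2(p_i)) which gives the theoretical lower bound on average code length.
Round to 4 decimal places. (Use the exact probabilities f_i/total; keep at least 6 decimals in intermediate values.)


Per-symbol terms -p_i * log2(p_i) with p_i = f_i/33:
  p = 11/33 = 0.333333: log2(p) = -1.584963, -p*log2(p) = 0.528321
  p = 4/33 = 0.121212: log2(p) = -3.044394, -p*log2(p) = 0.369017
  p = 7/33 = 0.212121: log2(p) = -2.237039, -p*log2(p) = 0.474523
  p = 1/33 = 0.030303: log2(p) = -5.044394, -p*log2(p) = 0.152860
  p = 10/33 = 0.303030: log2(p) = -1.722466, -p*log2(p) = 0.521959
H = 0.528321 + 0.369017 + 0.474523 + 0.152860 + 0.521959 = 2.046680

H = 2.0467 bits/symbol


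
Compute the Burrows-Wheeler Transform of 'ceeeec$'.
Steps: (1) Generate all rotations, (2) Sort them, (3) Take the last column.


Rotations (sorted):
  0: $ceeeec -> last char: c
  1: c$ceeee -> last char: e
  2: ceeeec$ -> last char: $
  3: ec$ceee -> last char: e
  4: eec$cee -> last char: e
  5: eeec$ce -> last char: e
  6: eeeec$c -> last char: c


BWT = ce$eeec


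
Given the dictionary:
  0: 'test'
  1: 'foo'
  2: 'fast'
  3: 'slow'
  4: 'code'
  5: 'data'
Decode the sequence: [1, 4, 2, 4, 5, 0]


Look up each index in the dictionary:
  1 -> 'foo'
  4 -> 'code'
  2 -> 'fast'
  4 -> 'code'
  5 -> 'data'
  0 -> 'test'

Decoded: "foo code fast code data test"


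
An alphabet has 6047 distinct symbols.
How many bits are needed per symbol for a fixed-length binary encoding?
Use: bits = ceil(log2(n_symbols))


log2(6047) = 12.562
Bracket: 2^12 = 4096 < 6047 <= 2^13 = 8192
So ceil(log2(6047)) = 13

bits = ceil(log2(6047)) = ceil(12.562) = 13 bits


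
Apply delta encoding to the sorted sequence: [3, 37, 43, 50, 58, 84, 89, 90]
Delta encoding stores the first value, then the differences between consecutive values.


First value: 3
Deltas:
  37 - 3 = 34
  43 - 37 = 6
  50 - 43 = 7
  58 - 50 = 8
  84 - 58 = 26
  89 - 84 = 5
  90 - 89 = 1


Delta encoded: [3, 34, 6, 7, 8, 26, 5, 1]


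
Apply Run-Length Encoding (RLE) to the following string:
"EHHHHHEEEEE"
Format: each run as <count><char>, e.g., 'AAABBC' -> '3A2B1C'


Scanning runs left to right:
  i=0: run of 'E' x 1 -> '1E'
  i=1: run of 'H' x 5 -> '5H'
  i=6: run of 'E' x 5 -> '5E'

RLE = 1E5H5E


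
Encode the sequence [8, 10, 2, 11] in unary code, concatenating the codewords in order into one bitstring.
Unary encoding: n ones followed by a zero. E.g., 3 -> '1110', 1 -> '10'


Encode each number as n ones followed by a terminating 0:
  8 -> 111111110 (9 bits)
  10 -> 11111111110 (11 bits)
  2 -> 110 (3 bits)
  11 -> 111111111110 (12 bits)
Total length = 9 + 11 + 3 + 12 = 35 bits.

Unary([8, 10, 2, 11]) = 11111111011111111110110111111111110 (35 bits)


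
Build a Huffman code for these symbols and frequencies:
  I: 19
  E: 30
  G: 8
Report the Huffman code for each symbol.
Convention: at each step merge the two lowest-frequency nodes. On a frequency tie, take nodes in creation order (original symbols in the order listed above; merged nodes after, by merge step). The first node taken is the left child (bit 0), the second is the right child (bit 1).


Huffman tree construction:
Step 1: Merge G(8) + I(19) = 27
Step 2: Merge (G+I)(27) + E(30) = 57
Read each symbol's code off the tree from the root (left child = 0, right child = 1).

Codes:
  I: 01 (length 2)
  E: 1 (length 1)
  G: 00 (length 2)
Average code length: 84/57 = 1.4737 bits/symbol


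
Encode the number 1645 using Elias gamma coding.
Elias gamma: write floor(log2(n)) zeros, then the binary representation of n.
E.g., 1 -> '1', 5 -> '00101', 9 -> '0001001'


num_bits = floor(log2(1645)) + 1 = 11
leading_zeros = num_bits - 1 = 10
binary(1645) = 11001101101

Elias gamma(1645) = '0000000000' + '11001101101' = 000000000011001101101 (21 bits)


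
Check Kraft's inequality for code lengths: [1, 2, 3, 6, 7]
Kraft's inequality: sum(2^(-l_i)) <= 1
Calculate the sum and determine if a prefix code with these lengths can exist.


Sum = 2^(-1) + 2^(-2) + 2^(-3) + 2^(-6) + 2^(-7)
    = 0.5 + 0.25 + 0.125 + 0.015625 + 0.0078125
    = 115/128 = 0.8984375
Since 0.8984375 <= 1, Kraft's inequality IS satisfied.
A prefix code with these lengths CAN exist.

Kraft sum = 0.8984375. Satisfied.


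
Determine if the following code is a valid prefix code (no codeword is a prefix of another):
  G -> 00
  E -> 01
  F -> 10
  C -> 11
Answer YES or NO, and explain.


Checking each pair (does one codeword prefix another?):
  G='00' vs E='01': no prefix
  G='00' vs F='10': no prefix
  G='00' vs C='11': no prefix
  E='01' vs G='00': no prefix
  E='01' vs F='10': no prefix
  E='01' vs C='11': no prefix
  F='10' vs G='00': no prefix
  F='10' vs E='01': no prefix
  F='10' vs C='11': no prefix
  C='11' vs G='00': no prefix
  C='11' vs E='01': no prefix
  C='11' vs F='10': no prefix
No violation found over all pairs.

YES -- this is a valid prefix code. No codeword is a prefix of any other codeword.


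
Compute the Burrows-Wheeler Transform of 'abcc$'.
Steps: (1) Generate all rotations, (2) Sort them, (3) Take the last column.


Rotations (sorted):
  0: $abcc -> last char: c
  1: abcc$ -> last char: $
  2: bcc$a -> last char: a
  3: c$abc -> last char: c
  4: cc$ab -> last char: b


BWT = c$acb


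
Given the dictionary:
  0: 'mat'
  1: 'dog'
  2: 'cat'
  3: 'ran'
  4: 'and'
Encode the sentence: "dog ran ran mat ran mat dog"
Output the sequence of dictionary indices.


Look up each word in the dictionary:
  'dog' -> 1
  'ran' -> 3
  'ran' -> 3
  'mat' -> 0
  'ran' -> 3
  'mat' -> 0
  'dog' -> 1

Encoded: [1, 3, 3, 0, 3, 0, 1]


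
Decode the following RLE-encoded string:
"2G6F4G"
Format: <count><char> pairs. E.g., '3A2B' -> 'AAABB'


Expanding each <count><char> pair:
  2G -> 'GG'
  6F -> 'FFFFFF'
  4G -> 'GGGG'

Decoded = GGFFFFFFGGGG


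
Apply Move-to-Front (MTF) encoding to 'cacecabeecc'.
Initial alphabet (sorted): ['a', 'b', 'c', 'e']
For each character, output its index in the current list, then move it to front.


MTF encoding:
'c': index 2 in ['a', 'b', 'c', 'e'] -> ['c', 'a', 'b', 'e']
'a': index 1 in ['c', 'a', 'b', 'e'] -> ['a', 'c', 'b', 'e']
'c': index 1 in ['a', 'c', 'b', 'e'] -> ['c', 'a', 'b', 'e']
'e': index 3 in ['c', 'a', 'b', 'e'] -> ['e', 'c', 'a', 'b']
'c': index 1 in ['e', 'c', 'a', 'b'] -> ['c', 'e', 'a', 'b']
'a': index 2 in ['c', 'e', 'a', 'b'] -> ['a', 'c', 'e', 'b']
'b': index 3 in ['a', 'c', 'e', 'b'] -> ['b', 'a', 'c', 'e']
'e': index 3 in ['b', 'a', 'c', 'e'] -> ['e', 'b', 'a', 'c']
'e': index 0 in ['e', 'b', 'a', 'c'] -> ['e', 'b', 'a', 'c']
'c': index 3 in ['e', 'b', 'a', 'c'] -> ['c', 'e', 'b', 'a']
'c': index 0 in ['c', 'e', 'b', 'a'] -> ['c', 'e', 'b', 'a']


Output: [2, 1, 1, 3, 1, 2, 3, 3, 0, 3, 0]


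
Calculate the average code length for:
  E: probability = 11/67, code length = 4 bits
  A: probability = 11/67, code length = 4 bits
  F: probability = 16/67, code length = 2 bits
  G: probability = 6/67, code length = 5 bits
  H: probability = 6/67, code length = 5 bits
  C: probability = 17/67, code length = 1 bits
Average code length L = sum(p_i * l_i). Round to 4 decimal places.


Weighted contributions p_i * l_i:
  E: (11/67) * 4 = 44/67
  A: (11/67) * 4 = 44/67
  F: (16/67) * 2 = 32/67
  G: (6/67) * 5 = 30/67
  H: (6/67) * 5 = 30/67
  C: (17/67) * 1 = 17/67
Sum = (44 + 44 + 32 + 30 + 30 + 17)/67 = 197/67

L = 197/67 = 2.9403 bits/symbol


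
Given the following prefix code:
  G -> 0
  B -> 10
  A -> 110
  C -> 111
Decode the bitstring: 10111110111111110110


Decoding step by step:
Bits 10 -> B
Bits 111 -> C
Bits 110 -> A
Bits 111 -> C
Bits 111 -> C
Bits 110 -> A
Bits 110 -> A


Decoded message: BCACCAA


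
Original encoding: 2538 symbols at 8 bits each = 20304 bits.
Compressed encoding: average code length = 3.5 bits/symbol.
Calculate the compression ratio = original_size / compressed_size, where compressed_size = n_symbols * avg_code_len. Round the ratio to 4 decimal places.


original_size = n_symbols * orig_bits = 2538 * 8 = 20304 bits
compressed_size = n_symbols * avg_code_len = 2538 * 3.5 = 8883.0 bits
ratio = original_size / compressed_size = 20304 / 8883.0 = 2.2857

Compression ratio = 2.2857


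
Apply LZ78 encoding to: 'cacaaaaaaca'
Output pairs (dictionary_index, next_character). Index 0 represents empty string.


LZ78 encoding steps:
Dictionary: {0: ''}
Step 1: w='' (idx 0), next='c' -> output (0, 'c'), add 'c' as idx 1
Step 2: w='' (idx 0), next='a' -> output (0, 'a'), add 'a' as idx 2
Step 3: w='c' (idx 1), next='a' -> output (1, 'a'), add 'ca' as idx 3
Step 4: w='a' (idx 2), next='a' -> output (2, 'a'), add 'aa' as idx 4
Step 5: w='aa' (idx 4), next='a' -> output (4, 'a'), add 'aaa' as idx 5
Step 6: w='ca' (idx 3), end of input -> output (3, '')


Encoded: [(0, 'c'), (0, 'a'), (1, 'a'), (2, 'a'), (4, 'a'), (3, '')]


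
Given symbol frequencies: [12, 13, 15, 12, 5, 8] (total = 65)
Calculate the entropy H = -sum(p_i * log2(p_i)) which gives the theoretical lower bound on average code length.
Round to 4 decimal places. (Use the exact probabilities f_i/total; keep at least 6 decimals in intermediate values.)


Per-symbol terms -p_i * log2(p_i) with p_i = f_i/65:
  p = 12/65 = 0.184615: log2(p) = -2.437405, -p*log2(p) = 0.449983
  p = 13/65 = 0.200000: log2(p) = -2.321928, -p*log2(p) = 0.464386
  p = 15/65 = 0.230769: log2(p) = -2.115477, -p*log2(p) = 0.488187
  p = 12/65 = 0.184615: log2(p) = -2.437405, -p*log2(p) = 0.449983
  p = 5/65 = 0.076923: log2(p) = -3.700440, -p*log2(p) = 0.284649
  p = 8/65 = 0.123077: log2(p) = -3.022368, -p*log2(p) = 0.371984
H = 0.449983 + 0.464386 + 0.488187 + 0.449983 + 0.284649 + 0.371984 = 2.509172

H = 2.5092 bits/symbol


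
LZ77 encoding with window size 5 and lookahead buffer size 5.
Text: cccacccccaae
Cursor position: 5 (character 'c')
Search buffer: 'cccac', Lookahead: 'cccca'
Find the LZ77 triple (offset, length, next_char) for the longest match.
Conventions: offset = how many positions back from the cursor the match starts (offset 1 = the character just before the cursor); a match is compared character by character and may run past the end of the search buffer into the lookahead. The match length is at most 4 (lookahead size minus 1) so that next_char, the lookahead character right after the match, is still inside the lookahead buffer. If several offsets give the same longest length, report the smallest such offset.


Try each offset into the search buffer:
  offset=1 (pos 4, char 'c'): match length 4
  offset=2 (pos 3, char 'a'): match length 0
  offset=3 (pos 2, char 'c'): match length 1
  offset=4 (pos 1, char 'c'): match length 2
  offset=5 (pos 0, char 'c'): match length 3
Longest match has length 4 at offset 1.
next_char = character at position 5 + 4 = 9 -> 'a'

Best match: offset=1, length=4 (matching 'cccc' starting at position 4)
LZ77 triple: (1, 4, 'a')


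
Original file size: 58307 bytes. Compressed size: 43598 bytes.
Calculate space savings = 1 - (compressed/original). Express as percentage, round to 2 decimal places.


ratio = compressed/original = 43598/58307 = 0.747732
savings = 1 - ratio = 1 - 0.747732 = 0.252268
as a percentage: 0.252268 * 100 = 25.23%

Space savings = 1 - 43598/58307 = 25.23%


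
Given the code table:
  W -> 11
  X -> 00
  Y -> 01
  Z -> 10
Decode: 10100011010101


Decoding:
10 -> Z
10 -> Z
00 -> X
11 -> W
01 -> Y
01 -> Y
01 -> Y


Result: ZZXWYYY


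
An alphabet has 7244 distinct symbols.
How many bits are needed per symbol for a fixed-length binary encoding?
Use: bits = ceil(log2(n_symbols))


log2(7244) = 12.8226
Bracket: 2^12 = 4096 < 7244 <= 2^13 = 8192
So ceil(log2(7244)) = 13

bits = ceil(log2(7244)) = ceil(12.8226) = 13 bits


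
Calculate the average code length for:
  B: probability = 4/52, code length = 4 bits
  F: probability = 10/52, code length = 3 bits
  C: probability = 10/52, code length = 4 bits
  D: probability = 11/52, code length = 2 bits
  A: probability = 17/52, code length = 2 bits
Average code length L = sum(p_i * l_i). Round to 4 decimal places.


Weighted contributions p_i * l_i:
  B: (4/52) * 4 = 16/52
  F: (10/52) * 3 = 30/52
  C: (10/52) * 4 = 40/52
  D: (11/52) * 2 = 22/52
  A: (17/52) * 2 = 34/52
Sum = (16 + 30 + 40 + 22 + 34)/52 = 142/52

L = 142/52 = 2.7308 bits/symbol


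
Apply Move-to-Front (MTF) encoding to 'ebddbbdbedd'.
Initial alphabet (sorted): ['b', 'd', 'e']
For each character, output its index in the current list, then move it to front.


MTF encoding:
'e': index 2 in ['b', 'd', 'e'] -> ['e', 'b', 'd']
'b': index 1 in ['e', 'b', 'd'] -> ['b', 'e', 'd']
'd': index 2 in ['b', 'e', 'd'] -> ['d', 'b', 'e']
'd': index 0 in ['d', 'b', 'e'] -> ['d', 'b', 'e']
'b': index 1 in ['d', 'b', 'e'] -> ['b', 'd', 'e']
'b': index 0 in ['b', 'd', 'e'] -> ['b', 'd', 'e']
'd': index 1 in ['b', 'd', 'e'] -> ['d', 'b', 'e']
'b': index 1 in ['d', 'b', 'e'] -> ['b', 'd', 'e']
'e': index 2 in ['b', 'd', 'e'] -> ['e', 'b', 'd']
'd': index 2 in ['e', 'b', 'd'] -> ['d', 'e', 'b']
'd': index 0 in ['d', 'e', 'b'] -> ['d', 'e', 'b']


Output: [2, 1, 2, 0, 1, 0, 1, 1, 2, 2, 0]


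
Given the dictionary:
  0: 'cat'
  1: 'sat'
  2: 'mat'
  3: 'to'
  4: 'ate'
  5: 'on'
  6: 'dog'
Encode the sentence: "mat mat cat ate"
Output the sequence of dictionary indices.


Look up each word in the dictionary:
  'mat' -> 2
  'mat' -> 2
  'cat' -> 0
  'ate' -> 4

Encoded: [2, 2, 0, 4]


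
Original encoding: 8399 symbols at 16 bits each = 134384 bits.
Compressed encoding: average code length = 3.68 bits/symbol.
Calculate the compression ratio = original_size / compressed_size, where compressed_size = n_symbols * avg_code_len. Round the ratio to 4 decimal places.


original_size = n_symbols * orig_bits = 8399 * 16 = 134384 bits
compressed_size = n_symbols * avg_code_len = 8399 * 3.68 = 30908.32 bits
ratio = original_size / compressed_size = 134384 / 30908.32 = 4.3478

Compression ratio = 4.3478


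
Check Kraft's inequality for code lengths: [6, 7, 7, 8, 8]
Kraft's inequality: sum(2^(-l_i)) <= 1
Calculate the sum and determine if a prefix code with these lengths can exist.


Sum = 2^(-6) + 2^(-7) + 2^(-7) + 2^(-8) + 2^(-8)
    = 0.015625 + 0.0078125 + 0.0078125 + 0.00390625 + 0.00390625
    = 10/256 = 0.0390625
Since 0.0390625 <= 1, Kraft's inequality IS satisfied.
A prefix code with these lengths CAN exist.

Kraft sum = 0.0390625. Satisfied.


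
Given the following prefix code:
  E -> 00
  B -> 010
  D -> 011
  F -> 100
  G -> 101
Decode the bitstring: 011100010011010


Decoding step by step:
Bits 011 -> D
Bits 100 -> F
Bits 010 -> B
Bits 011 -> D
Bits 010 -> B


Decoded message: DFBDB


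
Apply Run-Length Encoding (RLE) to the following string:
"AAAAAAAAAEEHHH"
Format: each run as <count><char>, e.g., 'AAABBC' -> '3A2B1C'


Scanning runs left to right:
  i=0: run of 'A' x 9 -> '9A'
  i=9: run of 'E' x 2 -> '2E'
  i=11: run of 'H' x 3 -> '3H'

RLE = 9A2E3H


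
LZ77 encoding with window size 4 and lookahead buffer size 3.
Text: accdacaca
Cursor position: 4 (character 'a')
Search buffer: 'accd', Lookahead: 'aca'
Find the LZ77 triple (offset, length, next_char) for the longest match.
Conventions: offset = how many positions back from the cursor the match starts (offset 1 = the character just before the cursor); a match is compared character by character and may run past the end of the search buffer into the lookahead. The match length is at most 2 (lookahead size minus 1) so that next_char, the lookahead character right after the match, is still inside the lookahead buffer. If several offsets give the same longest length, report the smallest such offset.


Try each offset into the search buffer:
  offset=1 (pos 3, char 'd'): match length 0
  offset=2 (pos 2, char 'c'): match length 0
  offset=3 (pos 1, char 'c'): match length 0
  offset=4 (pos 0, char 'a'): match length 2
Longest match has length 2 at offset 4.
next_char = character at position 4 + 2 = 6 -> 'a'

Best match: offset=4, length=2 (matching 'ac' starting at position 0)
LZ77 triple: (4, 2, 'a')


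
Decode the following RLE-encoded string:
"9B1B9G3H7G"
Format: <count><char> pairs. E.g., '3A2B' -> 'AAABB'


Expanding each <count><char> pair:
  9B -> 'BBBBBBBBB'
  1B -> 'B'
  9G -> 'GGGGGGGGG'
  3H -> 'HHH'
  7G -> 'GGGGGGG'

Decoded = BBBBBBBBBBGGGGGGGGGHHHGGGGGGG


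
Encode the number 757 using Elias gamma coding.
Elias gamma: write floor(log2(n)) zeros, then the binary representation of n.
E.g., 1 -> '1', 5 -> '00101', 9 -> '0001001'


num_bits = floor(log2(757)) + 1 = 10
leading_zeros = num_bits - 1 = 9
binary(757) = 1011110101

Elias gamma(757) = '000000000' + '1011110101' = 0000000001011110101 (19 bits)


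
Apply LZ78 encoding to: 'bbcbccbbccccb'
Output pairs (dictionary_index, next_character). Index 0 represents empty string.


LZ78 encoding steps:
Dictionary: {0: ''}
Step 1: w='' (idx 0), next='b' -> output (0, 'b'), add 'b' as idx 1
Step 2: w='b' (idx 1), next='c' -> output (1, 'c'), add 'bc' as idx 2
Step 3: w='bc' (idx 2), next='c' -> output (2, 'c'), add 'bcc' as idx 3
Step 4: w='b' (idx 1), next='b' -> output (1, 'b'), add 'bb' as idx 4
Step 5: w='' (idx 0), next='c' -> output (0, 'c'), add 'c' as idx 5
Step 6: w='c' (idx 5), next='c' -> output (5, 'c'), add 'cc' as idx 6
Step 7: w='c' (idx 5), next='b' -> output (5, 'b'), add 'cb' as idx 7


Encoded: [(0, 'b'), (1, 'c'), (2, 'c'), (1, 'b'), (0, 'c'), (5, 'c'), (5, 'b')]


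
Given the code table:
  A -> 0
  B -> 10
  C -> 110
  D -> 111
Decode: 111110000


Decoding:
111 -> D
110 -> C
0 -> A
0 -> A
0 -> A


Result: DCAAA


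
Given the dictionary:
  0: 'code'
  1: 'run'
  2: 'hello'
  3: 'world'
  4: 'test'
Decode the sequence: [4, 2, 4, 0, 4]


Look up each index in the dictionary:
  4 -> 'test'
  2 -> 'hello'
  4 -> 'test'
  0 -> 'code'
  4 -> 'test'

Decoded: "test hello test code test"


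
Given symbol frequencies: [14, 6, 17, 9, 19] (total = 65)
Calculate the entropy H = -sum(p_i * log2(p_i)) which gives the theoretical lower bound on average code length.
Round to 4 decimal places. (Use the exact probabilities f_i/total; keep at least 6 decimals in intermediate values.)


Per-symbol terms -p_i * log2(p_i) with p_i = f_i/65:
  p = 14/65 = 0.215385: log2(p) = -2.215013, -p*log2(p) = 0.477080
  p = 6/65 = 0.092308: log2(p) = -3.437405, -p*log2(p) = 0.317299
  p = 17/65 = 0.261538: log2(p) = -1.934905, -p*log2(p) = 0.506052
  p = 9/65 = 0.138462: log2(p) = -2.852443, -p*log2(p) = 0.394954
  p = 19/65 = 0.292308: log2(p) = -1.774440, -p*log2(p) = 0.518683
H = 0.477080 + 0.317299 + 0.506052 + 0.394954 + 0.518683 = 2.214068

H = 2.2141 bits/symbol


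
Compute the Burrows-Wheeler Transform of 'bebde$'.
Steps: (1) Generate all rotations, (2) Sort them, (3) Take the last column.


Rotations (sorted):
  0: $bebde -> last char: e
  1: bde$be -> last char: e
  2: bebde$ -> last char: $
  3: de$beb -> last char: b
  4: e$bebd -> last char: d
  5: ebde$b -> last char: b


BWT = ee$bdb


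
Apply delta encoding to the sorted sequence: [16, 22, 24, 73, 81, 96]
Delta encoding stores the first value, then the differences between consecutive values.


First value: 16
Deltas:
  22 - 16 = 6
  24 - 22 = 2
  73 - 24 = 49
  81 - 73 = 8
  96 - 81 = 15


Delta encoded: [16, 6, 2, 49, 8, 15]


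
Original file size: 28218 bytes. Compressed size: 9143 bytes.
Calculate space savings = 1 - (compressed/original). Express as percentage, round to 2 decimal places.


ratio = compressed/original = 9143/28218 = 0.324013
savings = 1 - ratio = 1 - 0.324013 = 0.675987
as a percentage: 0.675987 * 100 = 67.6%

Space savings = 1 - 9143/28218 = 67.6%


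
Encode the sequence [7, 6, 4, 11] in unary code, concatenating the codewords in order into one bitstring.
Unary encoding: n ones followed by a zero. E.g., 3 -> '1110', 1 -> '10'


Encode each number as n ones followed by a terminating 0:
  7 -> 11111110 (8 bits)
  6 -> 1111110 (7 bits)
  4 -> 11110 (5 bits)
  11 -> 111111111110 (12 bits)
Total length = 8 + 7 + 5 + 12 = 32 bits.

Unary([7, 6, 4, 11]) = 11111110111111011110111111111110 (32 bits)


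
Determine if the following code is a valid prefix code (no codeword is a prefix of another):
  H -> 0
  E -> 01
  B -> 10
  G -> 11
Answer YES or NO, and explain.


Checking each pair (does one codeword prefix another?):
  H='0' vs E='01': prefix -- VIOLATION

NO -- this is NOT a valid prefix code. H (0) is a prefix of E (01).


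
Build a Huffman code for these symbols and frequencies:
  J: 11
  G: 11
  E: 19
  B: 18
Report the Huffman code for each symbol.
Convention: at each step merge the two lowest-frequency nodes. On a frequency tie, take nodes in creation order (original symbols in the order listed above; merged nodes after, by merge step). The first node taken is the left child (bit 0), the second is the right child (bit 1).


Huffman tree construction:
Step 1: Merge J(11) + G(11) = 22
Step 2: Merge B(18) + E(19) = 37
Step 3: Merge (J+G)(22) + (B+E)(37) = 59
Read each symbol's code off the tree from the root (left child = 0, right child = 1).

Codes:
  J: 00 (length 2)
  G: 01 (length 2)
  E: 11 (length 2)
  B: 10 (length 2)
Average code length: 118/59 = 2.0000 bits/symbol


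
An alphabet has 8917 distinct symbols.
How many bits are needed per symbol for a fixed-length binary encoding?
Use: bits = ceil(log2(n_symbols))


log2(8917) = 13.1223
Bracket: 2^13 = 8192 < 8917 <= 2^14 = 16384
So ceil(log2(8917)) = 14

bits = ceil(log2(8917)) = ceil(13.1223) = 14 bits


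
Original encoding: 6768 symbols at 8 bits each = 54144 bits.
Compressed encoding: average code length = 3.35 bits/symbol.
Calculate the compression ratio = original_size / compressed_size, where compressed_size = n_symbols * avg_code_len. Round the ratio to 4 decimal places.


original_size = n_symbols * orig_bits = 6768 * 8 = 54144 bits
compressed_size = n_symbols * avg_code_len = 6768 * 3.35 = 22672.8 bits
ratio = original_size / compressed_size = 54144 / 22672.8 = 2.3881

Compression ratio = 2.3881


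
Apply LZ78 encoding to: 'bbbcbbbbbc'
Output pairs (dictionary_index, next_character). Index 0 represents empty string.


LZ78 encoding steps:
Dictionary: {0: ''}
Step 1: w='' (idx 0), next='b' -> output (0, 'b'), add 'b' as idx 1
Step 2: w='b' (idx 1), next='b' -> output (1, 'b'), add 'bb' as idx 2
Step 3: w='' (idx 0), next='c' -> output (0, 'c'), add 'c' as idx 3
Step 4: w='bb' (idx 2), next='b' -> output (2, 'b'), add 'bbb' as idx 4
Step 5: w='bb' (idx 2), next='c' -> output (2, 'c'), add 'bbc' as idx 5


Encoded: [(0, 'b'), (1, 'b'), (0, 'c'), (2, 'b'), (2, 'c')]


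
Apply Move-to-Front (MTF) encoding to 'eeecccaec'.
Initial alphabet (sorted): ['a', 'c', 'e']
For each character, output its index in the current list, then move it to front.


MTF encoding:
'e': index 2 in ['a', 'c', 'e'] -> ['e', 'a', 'c']
'e': index 0 in ['e', 'a', 'c'] -> ['e', 'a', 'c']
'e': index 0 in ['e', 'a', 'c'] -> ['e', 'a', 'c']
'c': index 2 in ['e', 'a', 'c'] -> ['c', 'e', 'a']
'c': index 0 in ['c', 'e', 'a'] -> ['c', 'e', 'a']
'c': index 0 in ['c', 'e', 'a'] -> ['c', 'e', 'a']
'a': index 2 in ['c', 'e', 'a'] -> ['a', 'c', 'e']
'e': index 2 in ['a', 'c', 'e'] -> ['e', 'a', 'c']
'c': index 2 in ['e', 'a', 'c'] -> ['c', 'e', 'a']


Output: [2, 0, 0, 2, 0, 0, 2, 2, 2]


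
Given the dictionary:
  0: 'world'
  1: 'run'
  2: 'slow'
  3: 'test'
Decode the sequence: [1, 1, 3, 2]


Look up each index in the dictionary:
  1 -> 'run'
  1 -> 'run'
  3 -> 'test'
  2 -> 'slow'

Decoded: "run run test slow"


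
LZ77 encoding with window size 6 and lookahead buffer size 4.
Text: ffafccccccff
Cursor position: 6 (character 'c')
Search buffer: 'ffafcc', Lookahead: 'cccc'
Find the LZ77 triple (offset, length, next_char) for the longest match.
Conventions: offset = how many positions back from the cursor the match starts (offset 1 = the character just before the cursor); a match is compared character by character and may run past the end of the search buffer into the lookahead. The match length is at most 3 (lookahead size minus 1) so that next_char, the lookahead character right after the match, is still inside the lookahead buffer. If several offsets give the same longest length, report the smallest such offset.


Try each offset into the search buffer:
  offset=1 (pos 5, char 'c'): match length 3
  offset=2 (pos 4, char 'c'): match length 3
  offset=3 (pos 3, char 'f'): match length 0
  offset=4 (pos 2, char 'a'): match length 0
  offset=5 (pos 1, char 'f'): match length 0
  offset=6 (pos 0, char 'f'): match length 0
Longest match has length 3, found at offsets 1, 2; take the smallest, offset 1.
next_char = character at position 6 + 3 = 9 -> 'c'

Best match: offset=1, length=3 (matching 'ccc' starting at position 5)
LZ77 triple: (1, 3, 'c')


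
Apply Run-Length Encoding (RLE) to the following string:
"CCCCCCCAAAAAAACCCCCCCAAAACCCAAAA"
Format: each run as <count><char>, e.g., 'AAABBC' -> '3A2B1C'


Scanning runs left to right:
  i=0: run of 'C' x 7 -> '7C'
  i=7: run of 'A' x 7 -> '7A'
  i=14: run of 'C' x 7 -> '7C'
  i=21: run of 'A' x 4 -> '4A'
  i=25: run of 'C' x 3 -> '3C'
  i=28: run of 'A' x 4 -> '4A'

RLE = 7C7A7C4A3C4A


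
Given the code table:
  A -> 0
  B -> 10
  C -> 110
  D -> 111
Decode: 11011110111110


Decoding:
110 -> C
111 -> D
10 -> B
111 -> D
110 -> C


Result: CDBDC


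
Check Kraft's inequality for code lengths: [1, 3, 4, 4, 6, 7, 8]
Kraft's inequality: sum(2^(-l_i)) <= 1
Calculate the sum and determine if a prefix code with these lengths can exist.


Sum = 2^(-1) + 2^(-3) + 2^(-4) + 2^(-4) + 2^(-6) + 2^(-7) + 2^(-8)
    = 0.5 + 0.125 + 0.0625 + 0.0625 + 0.015625 + 0.0078125 + 0.00390625
    = 199/256 = 0.77734375
Since 0.77734375 <= 1, Kraft's inequality IS satisfied.
A prefix code with these lengths CAN exist.

Kraft sum = 0.77734375. Satisfied.


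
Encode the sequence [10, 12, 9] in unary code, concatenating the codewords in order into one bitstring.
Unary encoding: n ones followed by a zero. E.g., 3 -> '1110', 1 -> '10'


Encode each number as n ones followed by a terminating 0:
  10 -> 11111111110 (11 bits)
  12 -> 1111111111110 (13 bits)
  9 -> 1111111110 (10 bits)
Total length = 11 + 13 + 10 = 34 bits.

Unary([10, 12, 9]) = 1111111111011111111111101111111110 (34 bits)


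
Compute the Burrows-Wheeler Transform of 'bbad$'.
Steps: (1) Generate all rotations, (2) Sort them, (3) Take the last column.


Rotations (sorted):
  0: $bbad -> last char: d
  1: ad$bb -> last char: b
  2: bad$b -> last char: b
  3: bbad$ -> last char: $
  4: d$bba -> last char: a


BWT = dbb$a


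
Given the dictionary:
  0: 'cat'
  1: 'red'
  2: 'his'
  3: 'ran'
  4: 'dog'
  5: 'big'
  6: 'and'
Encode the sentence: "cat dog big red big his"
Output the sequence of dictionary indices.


Look up each word in the dictionary:
  'cat' -> 0
  'dog' -> 4
  'big' -> 5
  'red' -> 1
  'big' -> 5
  'his' -> 2

Encoded: [0, 4, 5, 1, 5, 2]


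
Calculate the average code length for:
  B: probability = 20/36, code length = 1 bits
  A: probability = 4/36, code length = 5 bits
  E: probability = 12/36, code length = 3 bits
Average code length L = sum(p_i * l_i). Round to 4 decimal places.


Weighted contributions p_i * l_i:
  B: (20/36) * 1 = 20/36
  A: (4/36) * 5 = 20/36
  E: (12/36) * 3 = 36/36
Sum = (20 + 20 + 36)/36 = 76/36

L = 76/36 = 2.1111 bits/symbol


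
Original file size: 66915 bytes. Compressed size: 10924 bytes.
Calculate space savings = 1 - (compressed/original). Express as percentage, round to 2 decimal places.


ratio = compressed/original = 10924/66915 = 0.163252
savings = 1 - ratio = 1 - 0.163252 = 0.836748
as a percentage: 0.836748 * 100 = 83.67%

Space savings = 1 - 10924/66915 = 83.67%


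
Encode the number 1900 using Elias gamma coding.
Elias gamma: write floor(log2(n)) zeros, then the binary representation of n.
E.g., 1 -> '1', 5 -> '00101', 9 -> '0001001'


num_bits = floor(log2(1900)) + 1 = 11
leading_zeros = num_bits - 1 = 10
binary(1900) = 11101101100

Elias gamma(1900) = '0000000000' + '11101101100' = 000000000011101101100 (21 bits)


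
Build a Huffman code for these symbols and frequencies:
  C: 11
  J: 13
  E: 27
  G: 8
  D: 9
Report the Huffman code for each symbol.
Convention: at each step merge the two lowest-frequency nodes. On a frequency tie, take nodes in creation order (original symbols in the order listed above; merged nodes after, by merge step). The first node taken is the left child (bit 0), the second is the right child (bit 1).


Huffman tree construction:
Step 1: Merge G(8) + D(9) = 17
Step 2: Merge C(11) + J(13) = 24
Step 3: Merge (G+D)(17) + (C+J)(24) = 41
Step 4: Merge E(27) + ((G+D)+(C+J))(41) = 68
Read each symbol's code off the tree from the root (left child = 0, right child = 1).

Codes:
  C: 110 (length 3)
  J: 111 (length 3)
  E: 0 (length 1)
  G: 100 (length 3)
  D: 101 (length 3)
Average code length: 150/68 = 2.2059 bits/symbol


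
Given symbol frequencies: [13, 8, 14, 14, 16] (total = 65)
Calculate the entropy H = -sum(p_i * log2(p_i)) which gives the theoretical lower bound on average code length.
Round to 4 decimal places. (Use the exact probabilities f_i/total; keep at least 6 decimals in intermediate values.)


Per-symbol terms -p_i * log2(p_i) with p_i = f_i/65:
  p = 13/65 = 0.200000: log2(p) = -2.321928, -p*log2(p) = 0.464386
  p = 8/65 = 0.123077: log2(p) = -3.022368, -p*log2(p) = 0.371984
  p = 14/65 = 0.215385: log2(p) = -2.215013, -p*log2(p) = 0.477080
  p = 14/65 = 0.215385: log2(p) = -2.215013, -p*log2(p) = 0.477080
  p = 16/65 = 0.246154: log2(p) = -2.022368, -p*log2(p) = 0.497814
H = 0.464386 + 0.371984 + 0.477080 + 0.477080 + 0.497814 = 2.288344

H = 2.2883 bits/symbol


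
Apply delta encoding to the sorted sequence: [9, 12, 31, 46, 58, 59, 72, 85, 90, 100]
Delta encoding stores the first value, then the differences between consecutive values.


First value: 9
Deltas:
  12 - 9 = 3
  31 - 12 = 19
  46 - 31 = 15
  58 - 46 = 12
  59 - 58 = 1
  72 - 59 = 13
  85 - 72 = 13
  90 - 85 = 5
  100 - 90 = 10


Delta encoded: [9, 3, 19, 15, 12, 1, 13, 13, 5, 10]


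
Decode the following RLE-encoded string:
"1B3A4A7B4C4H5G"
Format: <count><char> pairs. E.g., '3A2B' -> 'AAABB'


Expanding each <count><char> pair:
  1B -> 'B'
  3A -> 'AAA'
  4A -> 'AAAA'
  7B -> 'BBBBBBB'
  4C -> 'CCCC'
  4H -> 'HHHH'
  5G -> 'GGGGG'

Decoded = BAAAAAAABBBBBBBCCCCHHHHGGGGG


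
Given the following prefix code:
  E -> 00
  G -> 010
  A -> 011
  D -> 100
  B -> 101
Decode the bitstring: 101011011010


Decoding step by step:
Bits 101 -> B
Bits 011 -> A
Bits 011 -> A
Bits 010 -> G


Decoded message: BAAG


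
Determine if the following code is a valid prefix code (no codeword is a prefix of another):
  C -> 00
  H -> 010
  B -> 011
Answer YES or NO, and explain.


Checking each pair (does one codeword prefix another?):
  C='00' vs H='010': no prefix
  C='00' vs B='011': no prefix
  H='010' vs C='00': no prefix
  H='010' vs B='011': no prefix
  B='011' vs C='00': no prefix
  B='011' vs H='010': no prefix
No violation found over all pairs.

YES -- this is a valid prefix code. No codeword is a prefix of any other codeword.


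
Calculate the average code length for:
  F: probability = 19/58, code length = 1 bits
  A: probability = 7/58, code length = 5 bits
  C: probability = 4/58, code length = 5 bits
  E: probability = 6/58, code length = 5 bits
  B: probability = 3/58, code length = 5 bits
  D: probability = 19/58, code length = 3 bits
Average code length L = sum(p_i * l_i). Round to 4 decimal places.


Weighted contributions p_i * l_i:
  F: (19/58) * 1 = 19/58
  A: (7/58) * 5 = 35/58
  C: (4/58) * 5 = 20/58
  E: (6/58) * 5 = 30/58
  B: (3/58) * 5 = 15/58
  D: (19/58) * 3 = 57/58
Sum = (19 + 35 + 20 + 30 + 15 + 57)/58 = 176/58

L = 176/58 = 3.0345 bits/symbol
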